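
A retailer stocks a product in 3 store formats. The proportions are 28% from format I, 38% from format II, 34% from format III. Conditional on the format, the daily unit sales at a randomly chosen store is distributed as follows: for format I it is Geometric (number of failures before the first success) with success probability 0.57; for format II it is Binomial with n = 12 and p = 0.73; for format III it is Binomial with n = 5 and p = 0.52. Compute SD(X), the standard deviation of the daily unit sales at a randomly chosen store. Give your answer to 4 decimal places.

Per component, I: μ=0.754386, E[X²]=1.89258; II: μ=8.76, E[X²]=79.1028; III: μ=2.6, E[X²]=8.008.
E[X] = 0.28·0.754386 + 0.38·8.76 + 0.34·2.6 = 4.42403.
E[X²] = 0.28·1.89258 + 0.38·79.1028 + 0.34·8.008 = 33.3117.
Var(X) = E[X²] − (E[X])² = 33.3117 − 19.572 = 13.7397.
SD(X) = √13.7397 = 3.70671.

3.7067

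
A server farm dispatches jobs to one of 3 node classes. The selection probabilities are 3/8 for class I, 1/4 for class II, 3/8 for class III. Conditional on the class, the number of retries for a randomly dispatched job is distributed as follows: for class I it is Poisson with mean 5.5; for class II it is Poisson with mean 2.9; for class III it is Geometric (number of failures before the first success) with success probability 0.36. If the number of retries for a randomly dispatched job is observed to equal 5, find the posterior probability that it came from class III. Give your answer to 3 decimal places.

0.142

Likelihoods P(X=5 | ·): I: 0.171401; II: 0.0940491; III: 0.0386547.
Posterior ∝ prior × likelihood. Numerator for III: 0.375·0.0386547 = 0.0144955.
Normalizing constant: 0.375·0.171401 + 0.25·0.0940491 + 0.375·0.0386547 = 0.102283.
P(III | observation) = 0.0144955 / 0.102283 = 0.14172.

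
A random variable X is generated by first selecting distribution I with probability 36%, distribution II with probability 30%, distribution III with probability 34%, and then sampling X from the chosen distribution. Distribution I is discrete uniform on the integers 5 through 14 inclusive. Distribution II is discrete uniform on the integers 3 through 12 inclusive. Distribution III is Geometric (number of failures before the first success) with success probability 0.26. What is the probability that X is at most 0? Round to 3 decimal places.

Conditional on each component, P(X ≤ 0): I: 0; II: 0; III: 0.26.
By total probability, P(X ≤ 0) = 0.36·0 + 0.3·0 + 0.34·0.26 = 0.0884.

0.088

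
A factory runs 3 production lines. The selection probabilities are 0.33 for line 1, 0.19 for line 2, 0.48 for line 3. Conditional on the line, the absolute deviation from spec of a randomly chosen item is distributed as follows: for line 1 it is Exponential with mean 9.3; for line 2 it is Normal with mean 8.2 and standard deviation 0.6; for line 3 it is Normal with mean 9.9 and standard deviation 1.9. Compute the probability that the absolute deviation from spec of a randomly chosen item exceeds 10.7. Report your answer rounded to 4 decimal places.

0.2661

Conditional on each line, P(X > 10.7): 1: 0.316467; 2: 1.54543e-05; 3: 0.336858.
By total probability, P(X > 10.7) = 0.33·0.316467 + 0.19·1.54543e-05 + 0.48·0.336858 = 0.266129.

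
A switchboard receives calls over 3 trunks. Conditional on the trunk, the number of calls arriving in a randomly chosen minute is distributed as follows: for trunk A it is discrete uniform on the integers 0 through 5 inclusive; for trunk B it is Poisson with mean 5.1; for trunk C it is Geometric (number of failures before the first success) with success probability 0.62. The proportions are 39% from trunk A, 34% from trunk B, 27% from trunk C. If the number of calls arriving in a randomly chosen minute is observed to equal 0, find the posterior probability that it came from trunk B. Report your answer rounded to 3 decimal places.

Likelihoods P(X=0 | ·): A: 0.166667; B: 0.00609675; C: 0.62.
Posterior ∝ prior × likelihood. Numerator for B: 0.34·0.00609675 = 0.00207289.
Normalizing constant: 0.39·0.166667 + 0.34·0.00609675 + 0.27·0.62 = 0.234473.
P(B | observation) = 0.00207289 / 0.234473 = 0.00884065.

0.009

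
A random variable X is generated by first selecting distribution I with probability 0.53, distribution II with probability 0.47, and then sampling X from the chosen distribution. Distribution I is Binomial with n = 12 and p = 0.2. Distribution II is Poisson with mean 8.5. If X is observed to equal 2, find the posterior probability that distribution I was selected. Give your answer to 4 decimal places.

Likelihoods P(X=2 | ·): I: 0.283468; II: 0.00735029.
Posterior ∝ prior × likelihood. Numerator for I: 0.53·0.283468 = 0.150238.
Normalizing constant: 0.53·0.283468 + 0.47·0.00735029 = 0.153693.
P(I | observation) = 0.150238 / 0.153693 = 0.977522.

0.9775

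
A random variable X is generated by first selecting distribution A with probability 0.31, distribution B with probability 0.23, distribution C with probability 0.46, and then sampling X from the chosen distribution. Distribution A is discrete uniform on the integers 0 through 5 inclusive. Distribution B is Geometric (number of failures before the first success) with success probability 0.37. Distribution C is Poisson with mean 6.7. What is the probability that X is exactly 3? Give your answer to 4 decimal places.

0.1013

Conditional on each component, P(X = 3): A: 0.166667; B: 0.0925174; C: 0.0617021.
By total probability, P(X = 3) = 0.31·0.166667 + 0.23·0.0925174 + 0.46·0.0617021 = 0.101329.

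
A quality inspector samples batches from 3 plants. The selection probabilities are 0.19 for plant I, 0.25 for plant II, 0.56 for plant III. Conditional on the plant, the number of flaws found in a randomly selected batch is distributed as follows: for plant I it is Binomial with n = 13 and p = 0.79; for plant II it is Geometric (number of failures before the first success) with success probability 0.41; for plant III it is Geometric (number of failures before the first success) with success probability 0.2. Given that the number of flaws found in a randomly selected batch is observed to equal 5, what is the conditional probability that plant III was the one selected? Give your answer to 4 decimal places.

Likelihoods P(X=5 | ·): I: 0.00149785; II: 0.0293119; III: 0.065536.
Posterior ∝ prior × likelihood. Numerator for III: 0.56·0.065536 = 0.0367002.
Normalizing constant: 0.19·0.00149785 + 0.25·0.0293119 + 0.56·0.065536 = 0.0443127.
P(III | observation) = 0.0367002 / 0.0443127 = 0.828208.

0.8282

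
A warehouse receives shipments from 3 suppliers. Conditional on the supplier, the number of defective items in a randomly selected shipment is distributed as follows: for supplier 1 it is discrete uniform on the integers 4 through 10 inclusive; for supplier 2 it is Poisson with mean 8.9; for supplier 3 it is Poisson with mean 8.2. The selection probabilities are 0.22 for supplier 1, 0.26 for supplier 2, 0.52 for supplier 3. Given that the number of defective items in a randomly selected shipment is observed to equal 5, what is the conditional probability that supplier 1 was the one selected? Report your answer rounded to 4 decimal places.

0.3414

Likelihoods P(X=5 | ·): 1: 0.142857; 2: 0.063467; 3: 0.0848542.
Posterior ∝ prior × likelihood. Numerator for 1: 0.22·0.142857 = 0.0314286.
Normalizing constant: 0.22·0.142857 + 0.26·0.063467 + 0.52·0.0848542 = 0.0920542.
P(1 | observation) = 0.0314286 / 0.0920542 = 0.341414.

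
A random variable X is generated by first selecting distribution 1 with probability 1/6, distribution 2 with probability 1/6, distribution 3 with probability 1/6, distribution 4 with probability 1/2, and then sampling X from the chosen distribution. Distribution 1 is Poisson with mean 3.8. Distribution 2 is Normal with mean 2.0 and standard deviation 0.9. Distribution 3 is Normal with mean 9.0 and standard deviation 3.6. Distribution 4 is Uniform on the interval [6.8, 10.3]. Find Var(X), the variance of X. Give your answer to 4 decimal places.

Per component, 1: μ=3.8, E[X²]=18.24; 2: μ=2, E[X²]=4.81; 3: μ=9, E[X²]=93.96; 4: μ=8.55, E[X²]=74.1233.
E[X] = 0.166667·3.8 + 0.166667·2 + 0.166667·9 + 0.5·8.55 = 6.74167.
E[X²] = 0.166667·18.24 + 0.166667·4.81 + 0.166667·93.96 + 0.5·74.1233 = 56.5633.
Var(X) = E[X²] − (E[X])² = 56.5633 − 45.4501 = 11.1133.

11.1133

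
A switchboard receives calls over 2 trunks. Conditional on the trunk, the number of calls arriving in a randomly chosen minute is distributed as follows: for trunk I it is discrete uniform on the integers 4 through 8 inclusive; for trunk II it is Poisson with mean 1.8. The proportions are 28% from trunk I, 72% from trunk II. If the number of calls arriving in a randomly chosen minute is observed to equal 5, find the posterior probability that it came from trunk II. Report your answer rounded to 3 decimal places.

0.251

Likelihoods P(X=5 | ·): I: 0.2; II: 0.0260286.
Posterior ∝ prior × likelihood. Numerator for II: 0.72·0.0260286 = 0.0187406.
Normalizing constant: 0.28·0.2 + 0.72·0.0260286 = 0.0747406.
P(II | observation) = 0.0187406 / 0.0747406 = 0.250742.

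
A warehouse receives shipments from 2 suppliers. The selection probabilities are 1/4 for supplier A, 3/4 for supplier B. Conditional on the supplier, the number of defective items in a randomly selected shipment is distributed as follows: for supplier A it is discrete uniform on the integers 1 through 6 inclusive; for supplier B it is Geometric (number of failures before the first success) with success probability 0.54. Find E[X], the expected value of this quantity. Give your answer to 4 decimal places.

Component means — A: 3.5; B: 0.851852.
E[X] = 0.25·3.5 + 0.75·0.851852 = 1.51389.

1.5139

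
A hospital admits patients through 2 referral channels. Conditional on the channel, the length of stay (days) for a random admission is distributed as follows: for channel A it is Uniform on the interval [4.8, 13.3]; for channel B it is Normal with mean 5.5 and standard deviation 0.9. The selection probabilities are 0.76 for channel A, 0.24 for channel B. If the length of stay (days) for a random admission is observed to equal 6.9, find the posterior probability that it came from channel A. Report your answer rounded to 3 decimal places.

Likelihoods f(6.9 | ·): A: 0.117647; B: 0.132198.
Posterior ∝ prior × likelihood. Numerator for A: 0.76·0.117647 = 0.0894118.
Normalizing constant: 0.76·0.117647 + 0.24·0.132198 = 0.121139.
P(A | observation) = 0.0894118 / 0.121139 = 0.738091.

0.738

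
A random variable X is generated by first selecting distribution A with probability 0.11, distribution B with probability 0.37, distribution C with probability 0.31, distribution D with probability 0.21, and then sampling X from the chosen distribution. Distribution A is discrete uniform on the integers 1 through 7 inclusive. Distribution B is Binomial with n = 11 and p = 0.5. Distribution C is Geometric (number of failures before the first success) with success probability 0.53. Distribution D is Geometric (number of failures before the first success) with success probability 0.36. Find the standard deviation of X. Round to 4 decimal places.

Per component, A: μ=4, E[X²]=20; B: μ=5.5, E[X²]=33; C: μ=0.886792, E[X²]=2.45959; D: μ=1.77778, E[X²]=8.09877.
E[X] = 0.11·4 + 0.37·5.5 + 0.31·0.886792 + 0.21·1.77778 = 3.12324.
E[X²] = 0.11·20 + 0.37·33 + 0.31·2.45959 + 0.21·8.09877 = 16.8732.
Var(X) = E[X²] − (E[X])² = 16.8732 − 9.75462 = 7.11859.
SD(X) = √7.11859 = 2.66807.

2.6681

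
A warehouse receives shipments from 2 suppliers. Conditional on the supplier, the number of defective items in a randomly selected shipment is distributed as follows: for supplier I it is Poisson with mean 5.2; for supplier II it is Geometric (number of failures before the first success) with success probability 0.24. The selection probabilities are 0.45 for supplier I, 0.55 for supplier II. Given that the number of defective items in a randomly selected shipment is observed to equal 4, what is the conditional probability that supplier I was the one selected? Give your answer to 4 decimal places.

Likelihoods P(X=4 | ·): I: 0.168063; II: 0.0800692.
Posterior ∝ prior × likelihood. Numerator for I: 0.45·0.168063 = 0.0756281.
Normalizing constant: 0.45·0.168063 + 0.55·0.0800692 = 0.119666.
P(I | observation) = 0.0756281 / 0.119666 = 0.631992.

0.6320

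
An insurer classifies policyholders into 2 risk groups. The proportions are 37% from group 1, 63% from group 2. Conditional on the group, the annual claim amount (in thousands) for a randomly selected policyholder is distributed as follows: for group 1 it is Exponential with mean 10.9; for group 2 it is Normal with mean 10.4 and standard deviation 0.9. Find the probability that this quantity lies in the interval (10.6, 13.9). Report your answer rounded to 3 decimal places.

0.296

Conditional on each group, P(10.6 < X < 13.9): 1: 0.0987783; 2: 0.41202.
By total probability, P(10.6 < X < 13.9) = 0.37·0.0987783 + 0.63·0.41202 = 0.296121.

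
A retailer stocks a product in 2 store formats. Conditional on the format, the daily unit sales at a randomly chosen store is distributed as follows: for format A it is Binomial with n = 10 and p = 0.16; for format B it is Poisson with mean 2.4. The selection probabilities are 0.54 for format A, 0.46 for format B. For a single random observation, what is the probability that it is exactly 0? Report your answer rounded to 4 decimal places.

Conditional on each format, P(X = 0): A: 0.174901; B: 0.090718.
By total probability, P(X = 0) = 0.54·0.174901 + 0.46·0.090718 = 0.136177.

0.1362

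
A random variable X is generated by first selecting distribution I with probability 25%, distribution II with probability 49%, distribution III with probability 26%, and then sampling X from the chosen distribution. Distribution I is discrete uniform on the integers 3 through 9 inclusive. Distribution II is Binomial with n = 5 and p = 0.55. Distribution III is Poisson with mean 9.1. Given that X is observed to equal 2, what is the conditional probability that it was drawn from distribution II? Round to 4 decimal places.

Likelihoods P(X=2 | ·): I: 0; II: 0.275653; III: 0.00462352.
Posterior ∝ prior × likelihood. Numerator for II: 0.49·0.275653 = 0.13507.
Normalizing constant: 0.25·0 + 0.49·0.275653 + 0.26·0.00462352 = 0.136272.
P(II | observation) = 0.13507 / 0.136272 = 0.991179.

0.9912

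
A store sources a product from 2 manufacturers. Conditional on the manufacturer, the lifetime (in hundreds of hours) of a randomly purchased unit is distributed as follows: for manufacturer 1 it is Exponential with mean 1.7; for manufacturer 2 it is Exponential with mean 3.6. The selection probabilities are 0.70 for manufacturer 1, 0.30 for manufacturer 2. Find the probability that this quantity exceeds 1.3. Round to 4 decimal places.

Conditional on each manufacturer, P(X > 1.3): 1: 0.465471; 2: 0.696902.
By total probability, P(X > 1.3) = 0.7·0.465471 + 0.3·0.696902 = 0.5349.

0.5349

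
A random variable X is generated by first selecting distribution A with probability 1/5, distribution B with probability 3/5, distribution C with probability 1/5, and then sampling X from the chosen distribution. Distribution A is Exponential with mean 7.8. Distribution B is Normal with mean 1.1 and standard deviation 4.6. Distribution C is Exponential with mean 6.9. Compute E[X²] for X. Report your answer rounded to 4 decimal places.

56.8020

For each component E[X²] = Var + (mean)², giving A: 121.68; B: 22.37; C: 95.22.
Overall E[X²] = 0.2·121.68 + 0.6·22.37 + 0.2·95.22 = 56.802.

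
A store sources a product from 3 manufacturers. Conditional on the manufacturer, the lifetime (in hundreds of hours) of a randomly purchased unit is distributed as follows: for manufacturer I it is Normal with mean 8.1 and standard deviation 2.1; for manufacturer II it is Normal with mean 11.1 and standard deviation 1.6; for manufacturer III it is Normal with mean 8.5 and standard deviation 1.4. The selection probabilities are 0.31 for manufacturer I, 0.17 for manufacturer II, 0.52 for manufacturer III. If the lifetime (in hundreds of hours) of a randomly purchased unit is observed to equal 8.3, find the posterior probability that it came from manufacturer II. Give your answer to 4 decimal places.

Likelihoods f(8.3 | ·): I: 0.189113; II: 0.0539233; III: 0.282066.
Posterior ∝ prior × likelihood. Numerator for II: 0.17·0.0539233 = 0.00916697.
Normalizing constant: 0.31·0.189113 + 0.17·0.0539233 + 0.52·0.282066 = 0.214466.
P(II | observation) = 0.00916697 / 0.214466 = 0.0427432.

0.0427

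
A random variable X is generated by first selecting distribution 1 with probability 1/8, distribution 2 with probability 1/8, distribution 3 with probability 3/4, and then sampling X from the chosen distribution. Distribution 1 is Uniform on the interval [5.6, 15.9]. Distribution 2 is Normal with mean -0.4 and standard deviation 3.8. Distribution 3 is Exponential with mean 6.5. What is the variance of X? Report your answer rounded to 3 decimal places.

Per component, 1: μ=10.75, E[X²]=124.403; 2: μ=-0.4, E[X²]=14.6; 3: μ=6.5, E[X²]=84.5.
E[X] = 0.125·10.75 + 0.125·-0.4 + 0.75·6.5 = 6.16875.
E[X²] = 0.125·124.403 + 0.125·14.6 + 0.75·84.5 = 80.7504.
Var(X) = E[X²] − (E[X])² = 80.7504 − 38.0535 = 42.6969.

42.697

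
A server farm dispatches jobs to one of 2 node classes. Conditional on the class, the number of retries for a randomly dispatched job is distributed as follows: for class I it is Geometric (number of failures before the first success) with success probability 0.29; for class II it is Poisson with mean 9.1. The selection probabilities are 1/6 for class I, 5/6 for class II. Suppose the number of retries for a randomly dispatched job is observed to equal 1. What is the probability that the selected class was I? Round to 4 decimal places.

0.9759

Likelihoods P(X=1 | ·): I: 0.2059; II: 0.00101616.
Posterior ∝ prior × likelihood. Numerator for I: 0.166667·0.2059 = 0.0343167.
Normalizing constant: 0.166667·0.2059 + 0.833333·0.00101616 = 0.0351635.
P(I | observation) = 0.0343167 / 0.0351635 = 0.975918.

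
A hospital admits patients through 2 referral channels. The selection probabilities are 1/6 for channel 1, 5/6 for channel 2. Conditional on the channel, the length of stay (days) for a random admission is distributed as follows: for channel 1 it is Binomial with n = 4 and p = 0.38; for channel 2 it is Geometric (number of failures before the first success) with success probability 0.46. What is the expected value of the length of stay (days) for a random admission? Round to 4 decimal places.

Component means — 1: 1.52; 2: 1.17391.
E[X] = 0.166667·1.52 + 0.833333·1.17391 = 1.23159.

1.2316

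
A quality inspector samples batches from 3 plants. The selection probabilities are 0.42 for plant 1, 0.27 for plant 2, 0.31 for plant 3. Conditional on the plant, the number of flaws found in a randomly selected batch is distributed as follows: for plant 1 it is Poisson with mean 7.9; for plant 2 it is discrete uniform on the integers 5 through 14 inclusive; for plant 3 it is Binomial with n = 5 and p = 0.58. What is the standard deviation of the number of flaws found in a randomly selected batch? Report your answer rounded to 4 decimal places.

3.6214

Per component, 1: μ=7.9, E[X²]=70.31; 2: μ=9.5, E[X²]=98.5; 3: μ=2.9, E[X²]=9.628.
E[X] = 0.42·7.9 + 0.27·9.5 + 0.31·2.9 = 6.782.
E[X²] = 0.42·70.31 + 0.27·98.5 + 0.31·9.628 = 59.1099.
Var(X) = E[X²] − (E[X])² = 59.1099 − 45.9955 = 13.1144.
SD(X) = √13.1144 = 3.62137.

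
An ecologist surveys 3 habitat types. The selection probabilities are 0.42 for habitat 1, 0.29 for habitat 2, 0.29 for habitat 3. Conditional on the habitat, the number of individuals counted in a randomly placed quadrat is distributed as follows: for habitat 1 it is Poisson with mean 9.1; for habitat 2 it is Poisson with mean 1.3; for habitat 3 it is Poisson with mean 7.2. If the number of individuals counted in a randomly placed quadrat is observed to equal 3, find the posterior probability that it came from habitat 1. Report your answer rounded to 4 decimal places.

0.1220

Likelihoods P(X=3 | ·): 1: 0.0140247; 2: 0.0997921; 3: 0.0464436.
Posterior ∝ prior × likelihood. Numerator for 1: 0.42·0.0140247 = 0.00589037.
Normalizing constant: 0.42·0.0140247 + 0.29·0.0997921 + 0.29·0.0464436 = 0.0482987.
P(1 | observation) = 0.00589037 / 0.0482987 = 0.121957.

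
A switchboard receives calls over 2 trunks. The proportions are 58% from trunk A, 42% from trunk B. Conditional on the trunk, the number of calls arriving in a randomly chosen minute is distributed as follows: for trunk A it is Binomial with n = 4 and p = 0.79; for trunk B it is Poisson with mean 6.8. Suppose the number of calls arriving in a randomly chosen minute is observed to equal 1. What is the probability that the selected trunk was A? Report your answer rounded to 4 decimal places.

Likelihoods P(X=1 | ·): A: 0.0292648; B: 0.00757367.
Posterior ∝ prior × likelihood. Numerator for A: 0.58·0.0292648 = 0.0169736.
Normalizing constant: 0.58·0.0292648 + 0.42·0.00757367 = 0.0201545.
P(A | observation) = 0.0169736 / 0.0201545 = 0.842172.

0.8422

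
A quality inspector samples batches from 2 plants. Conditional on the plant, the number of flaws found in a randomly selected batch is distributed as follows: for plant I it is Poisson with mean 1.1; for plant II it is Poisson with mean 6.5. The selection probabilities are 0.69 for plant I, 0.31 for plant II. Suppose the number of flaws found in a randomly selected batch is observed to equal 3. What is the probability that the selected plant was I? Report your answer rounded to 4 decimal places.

Likelihoods P(X=3 | ·): I: 0.0738419; II: 0.0688137.
Posterior ∝ prior × likelihood. Numerator for I: 0.69·0.0738419 = 0.0509509.
Normalizing constant: 0.69·0.0738419 + 0.31·0.0688137 = 0.0722831.
P(I | observation) = 0.0509509 / 0.0722831 = 0.70488.

0.7049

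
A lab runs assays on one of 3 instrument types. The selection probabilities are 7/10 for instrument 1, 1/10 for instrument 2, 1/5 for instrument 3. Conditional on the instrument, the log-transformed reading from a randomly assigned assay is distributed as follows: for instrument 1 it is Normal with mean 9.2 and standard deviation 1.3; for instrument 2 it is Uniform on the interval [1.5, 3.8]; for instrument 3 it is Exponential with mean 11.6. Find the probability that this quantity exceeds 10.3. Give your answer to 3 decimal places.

0.221

Conditional on each instrument, P(X > 10.3): 1: 0.198733; 2: 0; 3: 0.411506.
By total probability, P(X > 10.3) = 0.7·0.198733 + 0.1·0 + 0.2·0.411506 = 0.221415.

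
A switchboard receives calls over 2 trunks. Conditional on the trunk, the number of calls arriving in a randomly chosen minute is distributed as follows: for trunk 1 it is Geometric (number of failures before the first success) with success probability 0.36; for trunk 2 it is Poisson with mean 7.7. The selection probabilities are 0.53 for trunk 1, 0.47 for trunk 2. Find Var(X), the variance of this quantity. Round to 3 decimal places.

14.973

Per component, 1: μ=1.77778, E[X²]=8.09877; 2: μ=7.7, E[X²]=66.99.
E[X] = 0.53·1.77778 + 0.47·7.7 = 4.56122.
E[X²] = 0.53·8.09877 + 0.47·66.99 = 35.7776.
Var(X) = E[X²] − (E[X])² = 35.7776 − 20.8047 = 14.9729.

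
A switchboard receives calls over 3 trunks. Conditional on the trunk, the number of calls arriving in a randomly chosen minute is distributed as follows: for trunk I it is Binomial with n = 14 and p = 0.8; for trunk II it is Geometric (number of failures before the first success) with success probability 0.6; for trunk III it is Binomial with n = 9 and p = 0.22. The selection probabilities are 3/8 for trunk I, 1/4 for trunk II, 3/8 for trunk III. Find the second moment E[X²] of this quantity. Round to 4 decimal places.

50.3182

For each component E[X²] = Var + (mean)², giving I: 127.68; II: 1.55556; III: 5.4648.
Overall E[X²] = 0.375·127.68 + 0.25·1.55556 + 0.375·5.4648 = 50.3182.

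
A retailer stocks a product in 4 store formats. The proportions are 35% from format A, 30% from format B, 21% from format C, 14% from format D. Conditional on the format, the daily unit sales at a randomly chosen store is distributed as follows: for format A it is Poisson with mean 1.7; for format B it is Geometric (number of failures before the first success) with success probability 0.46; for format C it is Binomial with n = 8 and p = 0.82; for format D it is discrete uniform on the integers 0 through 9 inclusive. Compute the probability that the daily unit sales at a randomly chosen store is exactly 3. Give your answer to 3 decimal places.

0.089

Conditional on each format, P(X = 3): A: 0.149587; B: 0.0724334; C: 0.00583435; D: 0.1.
By total probability, P(X = 3) = 0.35·0.149587 + 0.3·0.0724334 + 0.21·0.00583435 + 0.14·0.1 = 0.0893108.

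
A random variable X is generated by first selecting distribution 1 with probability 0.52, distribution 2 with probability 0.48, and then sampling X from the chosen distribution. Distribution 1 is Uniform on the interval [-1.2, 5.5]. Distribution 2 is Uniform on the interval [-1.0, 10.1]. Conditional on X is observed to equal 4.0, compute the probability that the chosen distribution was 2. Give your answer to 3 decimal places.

0.358

Likelihoods f(4.0 | ·): 1: 0.149254; 2: 0.0900901.
Posterior ∝ prior × likelihood. Numerator for 2: 0.48·0.0900901 = 0.0432432.
Normalizing constant: 0.52·0.149254 + 0.48·0.0900901 = 0.120855.
P(2 | observation) = 0.0432432 / 0.120855 = 0.35781.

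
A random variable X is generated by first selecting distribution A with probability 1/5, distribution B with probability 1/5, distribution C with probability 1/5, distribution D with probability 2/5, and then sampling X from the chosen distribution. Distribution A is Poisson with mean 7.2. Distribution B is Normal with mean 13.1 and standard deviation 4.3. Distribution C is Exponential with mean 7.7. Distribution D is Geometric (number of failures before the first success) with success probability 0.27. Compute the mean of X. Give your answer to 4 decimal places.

Component means — A: 7.2; B: 13.1; C: 7.7; D: 2.7037.
E[X] = 0.2·7.2 + 0.2·13.1 + 0.2·7.7 + 0.4·2.7037 = 6.68148.

6.6815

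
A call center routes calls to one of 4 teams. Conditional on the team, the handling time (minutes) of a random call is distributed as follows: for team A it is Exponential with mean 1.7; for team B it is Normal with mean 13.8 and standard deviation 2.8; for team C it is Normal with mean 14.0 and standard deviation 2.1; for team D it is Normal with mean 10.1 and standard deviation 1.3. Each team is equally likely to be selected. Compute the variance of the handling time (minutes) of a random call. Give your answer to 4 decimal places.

Per component, A: μ=1.7, E[X²]=5.78; B: μ=13.8, E[X²]=198.28; C: μ=14, E[X²]=200.41; D: μ=10.1, E[X²]=103.7.
E[X] = 0.25·1.7 + 0.25·13.8 + 0.25·14 + 0.25·10.1 = 9.9.
E[X²] = 0.25·5.78 + 0.25·198.28 + 0.25·200.41 + 0.25·103.7 = 127.043.
Var(X) = E[X²] − (E[X])² = 127.043 − 98.01 = 29.0325.

29.0325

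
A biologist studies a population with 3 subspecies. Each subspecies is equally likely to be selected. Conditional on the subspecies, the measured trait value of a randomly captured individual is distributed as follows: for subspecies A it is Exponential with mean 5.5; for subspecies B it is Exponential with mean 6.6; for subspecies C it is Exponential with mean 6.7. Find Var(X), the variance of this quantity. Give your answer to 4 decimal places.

Per component, A: μ=5.5, E[X²]=60.5; B: μ=6.6, E[X²]=87.12; C: μ=6.7, E[X²]=89.78.
E[X] = 0.333333·5.5 + 0.333333·6.6 + 0.333333·6.7 = 6.26667.
E[X²] = 0.333333·60.5 + 0.333333·87.12 + 0.333333·89.78 = 79.1333.
Var(X) = E[X²] − (E[X])² = 79.1333 − 39.2711 = 39.8622.

39.8622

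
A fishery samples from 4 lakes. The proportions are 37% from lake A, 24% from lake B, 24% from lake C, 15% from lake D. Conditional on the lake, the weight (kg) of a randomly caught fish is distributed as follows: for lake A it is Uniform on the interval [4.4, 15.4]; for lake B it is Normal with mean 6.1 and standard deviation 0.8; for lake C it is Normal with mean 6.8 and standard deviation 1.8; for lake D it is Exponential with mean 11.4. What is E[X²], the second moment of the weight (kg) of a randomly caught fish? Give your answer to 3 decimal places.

99.942

For each component E[X²] = Var + (mean)², giving A: 108.093; B: 37.85; C: 49.48; D: 259.92.
Overall E[X²] = 0.37·108.093 + 0.24·37.85 + 0.24·49.48 + 0.15·259.92 = 99.9417.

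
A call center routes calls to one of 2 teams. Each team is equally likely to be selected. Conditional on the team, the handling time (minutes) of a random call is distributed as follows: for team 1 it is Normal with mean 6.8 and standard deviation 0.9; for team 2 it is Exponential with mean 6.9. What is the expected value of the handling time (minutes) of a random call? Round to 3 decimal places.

6.850

Component means — 1: 6.8; 2: 6.9.
E[X] = 0.5·6.8 + 0.5·6.9 = 6.85.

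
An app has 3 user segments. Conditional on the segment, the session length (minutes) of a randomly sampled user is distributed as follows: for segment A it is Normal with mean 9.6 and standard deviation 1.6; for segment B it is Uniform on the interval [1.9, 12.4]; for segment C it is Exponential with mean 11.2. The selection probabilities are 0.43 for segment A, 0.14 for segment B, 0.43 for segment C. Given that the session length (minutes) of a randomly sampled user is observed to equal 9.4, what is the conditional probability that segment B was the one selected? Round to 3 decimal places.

Likelihoods f(9.4 | ·): A: 0.247399; B: 0.0952381; C: 0.0385731.
Posterior ∝ prior × likelihood. Numerator for B: 0.14·0.0952381 = 0.0133333.
Normalizing constant: 0.43·0.247399 + 0.14·0.0952381 + 0.43·0.0385731 = 0.136301.
P(B | observation) = 0.0133333 / 0.136301 = 0.0978226.

0.098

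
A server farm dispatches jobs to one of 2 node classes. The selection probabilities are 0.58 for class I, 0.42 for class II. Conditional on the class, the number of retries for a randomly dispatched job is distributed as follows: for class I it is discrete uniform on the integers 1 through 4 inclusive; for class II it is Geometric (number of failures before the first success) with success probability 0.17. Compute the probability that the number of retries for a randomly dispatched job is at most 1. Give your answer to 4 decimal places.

Conditional on each class, P(X ≤ 1): I: 0.25; II: 0.3111.
By total probability, P(X ≤ 1) = 0.58·0.25 + 0.42·0.3111 = 0.275662.

0.2757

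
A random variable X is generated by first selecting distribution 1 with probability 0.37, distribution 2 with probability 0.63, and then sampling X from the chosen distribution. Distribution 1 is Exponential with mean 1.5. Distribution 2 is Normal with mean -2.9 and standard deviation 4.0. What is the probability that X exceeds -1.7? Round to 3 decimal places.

0.611

Conditional on each component, P(X > -1.7): 1: 1; 2: 0.382089.
By total probability, P(X > -1.7) = 0.37·1 + 0.63·0.382089 = 0.610716.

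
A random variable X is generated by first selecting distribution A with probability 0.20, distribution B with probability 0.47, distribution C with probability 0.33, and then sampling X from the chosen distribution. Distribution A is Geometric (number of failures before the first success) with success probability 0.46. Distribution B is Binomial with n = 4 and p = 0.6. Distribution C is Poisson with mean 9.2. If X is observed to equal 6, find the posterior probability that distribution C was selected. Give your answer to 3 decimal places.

Likelihoods P(X=6 | ·): A: 0.0114057; B: 0; C: 0.0850913.
Posterior ∝ prior × likelihood. Numerator for C: 0.33·0.0850913 = 0.0280801.
Normalizing constant: 0.2·0.0114057 + 0.47·0 + 0.33·0.0850913 = 0.0303613.
P(C | observation) = 0.0280801 / 0.0303613 = 0.924867.

0.925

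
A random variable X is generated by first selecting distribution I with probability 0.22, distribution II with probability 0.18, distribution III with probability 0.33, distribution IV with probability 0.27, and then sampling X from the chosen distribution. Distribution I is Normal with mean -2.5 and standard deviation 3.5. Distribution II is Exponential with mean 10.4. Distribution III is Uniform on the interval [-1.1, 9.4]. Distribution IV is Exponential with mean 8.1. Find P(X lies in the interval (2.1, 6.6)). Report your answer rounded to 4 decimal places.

Conditional on each component, P(2.1 < X < 6.6): I: 0.0897138; II: 0.287018; III: 0.428571; IV: 0.328902.
By total probability, P(2.1 < X < 6.6) = 0.22·0.0897138 + 0.18·0.287018 + 0.33·0.428571 + 0.27·0.328902 = 0.301632.

0.3016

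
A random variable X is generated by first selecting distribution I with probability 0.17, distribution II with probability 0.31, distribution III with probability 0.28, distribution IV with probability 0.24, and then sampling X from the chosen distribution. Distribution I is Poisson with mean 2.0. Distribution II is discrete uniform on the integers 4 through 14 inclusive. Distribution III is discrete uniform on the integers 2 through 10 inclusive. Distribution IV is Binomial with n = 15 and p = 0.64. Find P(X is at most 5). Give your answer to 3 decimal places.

Conditional on each component, P(X ≤ 5): I: 0.983436; II: 0.181818; III: 0.444444; IV: 0.015448.
By total probability, P(X ≤ 5) = 0.17·0.983436 + 0.31·0.181818 + 0.28·0.444444 + 0.24·0.015448 = 0.3517.

0.352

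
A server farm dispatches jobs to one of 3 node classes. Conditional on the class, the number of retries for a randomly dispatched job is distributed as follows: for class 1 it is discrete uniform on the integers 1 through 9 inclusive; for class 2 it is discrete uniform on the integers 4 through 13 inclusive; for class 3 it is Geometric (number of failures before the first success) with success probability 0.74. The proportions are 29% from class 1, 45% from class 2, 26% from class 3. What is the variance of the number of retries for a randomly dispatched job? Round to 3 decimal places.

16.766

Per component, 1: μ=5, E[X²]=31.6667; 2: μ=8.5, E[X²]=80.5; 3: μ=0.351351, E[X²]=0.598247.
E[X] = 0.29·5 + 0.45·8.5 + 0.26·0.351351 = 5.36635.
E[X²] = 0.29·31.6667 + 0.45·80.5 + 0.26·0.598247 = 45.5639.
Var(X) = E[X²] − (E[X])² = 45.5639 − 28.7977 = 16.7662.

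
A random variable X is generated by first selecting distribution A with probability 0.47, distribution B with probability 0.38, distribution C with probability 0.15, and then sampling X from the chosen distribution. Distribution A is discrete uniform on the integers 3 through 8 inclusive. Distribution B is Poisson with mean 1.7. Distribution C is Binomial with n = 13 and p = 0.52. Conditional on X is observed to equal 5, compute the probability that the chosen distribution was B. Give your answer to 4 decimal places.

Likelihoods P(X=5 | ·): A: 0.166667; B: 0.0216154; C: 0.137888.
Posterior ∝ prior × likelihood. Numerator for B: 0.38·0.0216154 = 0.00821384.
Normalizing constant: 0.47·0.166667 + 0.38·0.0216154 + 0.15·0.137888 = 0.10723.
P(B | observation) = 0.00821384 / 0.10723 = 0.0766.

0.0766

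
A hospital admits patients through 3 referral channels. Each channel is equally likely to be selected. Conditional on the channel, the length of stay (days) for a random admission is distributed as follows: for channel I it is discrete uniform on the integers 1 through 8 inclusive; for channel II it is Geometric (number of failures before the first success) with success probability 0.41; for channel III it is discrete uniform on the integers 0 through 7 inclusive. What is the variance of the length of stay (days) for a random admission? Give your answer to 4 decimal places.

6.2941

Per component, I: μ=4.5, E[X²]=25.5; II: μ=1.43902, E[X²]=5.58061; III: μ=3.5, E[X²]=17.5.
E[X] = 0.333333·4.5 + 0.333333·1.43902 + 0.333333·3.5 = 3.14634.
E[X²] = 0.333333·25.5 + 0.333333·5.58061 + 0.333333·17.5 = 16.1935.
Var(X) = E[X²] − (E[X])² = 16.1935 − 9.89946 = 6.29407.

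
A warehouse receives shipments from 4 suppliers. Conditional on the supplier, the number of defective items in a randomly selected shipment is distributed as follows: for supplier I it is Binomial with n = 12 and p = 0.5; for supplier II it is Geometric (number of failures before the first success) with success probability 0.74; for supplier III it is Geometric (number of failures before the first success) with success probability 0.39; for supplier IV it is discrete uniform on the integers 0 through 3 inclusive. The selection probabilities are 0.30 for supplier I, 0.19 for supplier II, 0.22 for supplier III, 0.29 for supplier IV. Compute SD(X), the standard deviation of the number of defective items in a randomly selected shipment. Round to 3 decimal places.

Per component, I: μ=6, E[X²]=39; II: μ=0.351351, E[X²]=0.598247; III: μ=1.5641, E[X²]=6.45694; IV: μ=1.5, E[X²]=3.5.
E[X] = 0.3·6 + 0.19·0.351351 + 0.22·1.5641 + 0.29·1.5 = 2.64586.
E[X²] = 0.3·39 + 0.19·0.598247 + 0.22·6.45694 + 0.29·3.5 = 14.2492.
Var(X) = E[X²] − (E[X])² = 14.2492 − 7.00057 = 7.24862.
SD(X) = √7.24862 = 2.69233.

2.692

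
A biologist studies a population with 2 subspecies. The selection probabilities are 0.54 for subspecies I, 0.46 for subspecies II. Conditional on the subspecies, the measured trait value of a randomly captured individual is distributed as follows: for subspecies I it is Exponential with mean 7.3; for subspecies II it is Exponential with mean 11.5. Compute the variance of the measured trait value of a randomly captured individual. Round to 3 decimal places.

93.993

Per component, I: μ=7.3, E[X²]=106.58; II: μ=11.5, E[X²]=264.5.
E[X] = 0.54·7.3 + 0.46·11.5 = 9.232.
E[X²] = 0.54·106.58 + 0.46·264.5 = 179.223.
Var(X) = E[X²] − (E[X])² = 179.223 − 85.2298 = 93.9934.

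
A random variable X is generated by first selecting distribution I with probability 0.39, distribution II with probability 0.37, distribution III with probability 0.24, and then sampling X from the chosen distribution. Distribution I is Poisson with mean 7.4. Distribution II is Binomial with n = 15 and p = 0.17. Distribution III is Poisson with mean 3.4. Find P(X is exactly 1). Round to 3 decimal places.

0.098

Conditional on each component, P(X = 1): I: 0.00452327; II: 0.187773; III: 0.113469.
By total probability, P(X = 1) = 0.39·0.00452327 + 0.37·0.187773 + 0.24·0.113469 = 0.0984727.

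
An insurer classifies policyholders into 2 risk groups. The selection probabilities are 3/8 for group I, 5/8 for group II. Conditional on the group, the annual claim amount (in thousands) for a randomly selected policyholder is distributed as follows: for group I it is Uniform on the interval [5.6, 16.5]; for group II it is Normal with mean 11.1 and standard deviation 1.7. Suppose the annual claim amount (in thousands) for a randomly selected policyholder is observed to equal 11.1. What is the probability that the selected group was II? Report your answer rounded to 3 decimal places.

Likelihoods f(11.1 | ·): I: 0.0917431; II: 0.234672.
Posterior ∝ prior × likelihood. Numerator for II: 0.625·0.234672 = 0.14667.
Normalizing constant: 0.375·0.0917431 + 0.625·0.234672 = 0.181074.
P(II | observation) = 0.14667 / 0.181074 = 0.810002.

0.810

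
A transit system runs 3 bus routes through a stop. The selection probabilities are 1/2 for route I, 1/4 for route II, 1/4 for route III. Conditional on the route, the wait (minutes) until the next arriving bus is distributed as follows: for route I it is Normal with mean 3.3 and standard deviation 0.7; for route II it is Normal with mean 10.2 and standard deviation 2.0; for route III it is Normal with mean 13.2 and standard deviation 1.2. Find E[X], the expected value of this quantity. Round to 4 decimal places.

Component means — I: 3.3; II: 10.2; III: 13.2.
E[X] = 0.5·3.3 + 0.25·10.2 + 0.25·13.2 = 7.5.

7.5000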